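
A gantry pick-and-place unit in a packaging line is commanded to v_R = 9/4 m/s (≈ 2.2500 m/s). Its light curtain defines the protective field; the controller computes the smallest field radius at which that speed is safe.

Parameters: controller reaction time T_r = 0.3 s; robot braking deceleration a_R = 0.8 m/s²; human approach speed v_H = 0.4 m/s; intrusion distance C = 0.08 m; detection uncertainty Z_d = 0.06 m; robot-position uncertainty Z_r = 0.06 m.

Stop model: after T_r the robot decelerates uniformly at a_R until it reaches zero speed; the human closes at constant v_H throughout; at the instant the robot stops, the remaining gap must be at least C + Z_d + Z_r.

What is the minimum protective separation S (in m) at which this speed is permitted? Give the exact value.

S_min = 16909/3200 m = 5.2841 m

braking lasts T_s = (9/4)/(4/5) = 2.8125 s
reaction-phase robot travel = 2.2500·0.3000 = 0.6750 m
robot covers 2.2500·2.8125 − ½·0.8000·2.8125² = 3.1641 m while stopping
person approaches 0.4000·(0.3000+2.8125) = 1.2450 m
C+Z_d+Z_r = 0.0800+0.0600+0.0600 = 0.2000 m
S_min ≈ 0.6750+3.1641+1.2450+0.2000  ⇒  S_min = 16909/3200 m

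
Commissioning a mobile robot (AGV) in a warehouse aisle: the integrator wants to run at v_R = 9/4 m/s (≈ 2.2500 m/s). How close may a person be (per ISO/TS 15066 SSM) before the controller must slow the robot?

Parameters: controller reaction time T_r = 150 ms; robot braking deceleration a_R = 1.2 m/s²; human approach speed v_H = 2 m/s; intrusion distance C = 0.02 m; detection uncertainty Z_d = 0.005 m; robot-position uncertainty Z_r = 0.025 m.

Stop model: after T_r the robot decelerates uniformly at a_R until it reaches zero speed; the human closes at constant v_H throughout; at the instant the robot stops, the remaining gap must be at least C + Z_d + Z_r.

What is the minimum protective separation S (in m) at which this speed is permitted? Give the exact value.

S_min = 419/64 m = 6.5469 m

T_s = v_R/a_R = (9/4)/(6/5) = 1.8750 s
robot covers v_R·T_r = 2.2500·0.1500 = 0.3375 m before braking
robot covers 2.2500·1.8750 − ½·1.2000·1.8750² = 2.1094 m while stopping
human over T_r+T_s: 2.0000·(0.1500+1.8750) = 4.0500 m
C+Z_d+Z_r = 0.0200+0.0050+0.0250 = 0.0500 m
S_min ≈ 0.3375+2.1094+4.0500+0.0500  ⇒  S_min = 419/64 m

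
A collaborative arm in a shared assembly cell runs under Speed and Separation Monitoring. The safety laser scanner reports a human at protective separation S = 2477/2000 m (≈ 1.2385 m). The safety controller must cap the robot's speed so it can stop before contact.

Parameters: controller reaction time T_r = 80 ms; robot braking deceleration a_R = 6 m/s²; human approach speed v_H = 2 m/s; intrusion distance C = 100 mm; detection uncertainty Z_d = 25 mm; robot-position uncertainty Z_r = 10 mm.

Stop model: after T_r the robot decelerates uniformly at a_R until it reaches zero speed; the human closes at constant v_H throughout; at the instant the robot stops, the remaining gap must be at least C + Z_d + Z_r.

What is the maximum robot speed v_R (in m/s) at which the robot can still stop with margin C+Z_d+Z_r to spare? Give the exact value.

quadratic (1/12)·v² + (31/75)·v + (-1887/2000) = 0
  disc = (31/75)² − 4·(1/12)·(-1887/2000) = 43681/90000 ; √disc = 209/300
  v_R = (−(31/75) + 209/300) / (2·(1/12)) = 17/10 m/s
check:
T_s = v_R/a_R = (17/10)/6 = 0.2833 s
reaction-phase robot travel = 1.7000·0.0800 = 0.1360 m
robot covers 1.7000·0.2833 − ½·6.0000·0.2833² = 0.2408 m while stopping
human closes 2.0000·0.3633 = 0.7267 m
C+Z_d+Z_r = 0.1000+0.0250+0.0100 = 0.1350 m
sum ≈ 0.1360+0.2408+0.7267+0.1350 ≈ 1.2385 m = S ✓

v_R_max = 17/10 m/s = 1.7000 m/s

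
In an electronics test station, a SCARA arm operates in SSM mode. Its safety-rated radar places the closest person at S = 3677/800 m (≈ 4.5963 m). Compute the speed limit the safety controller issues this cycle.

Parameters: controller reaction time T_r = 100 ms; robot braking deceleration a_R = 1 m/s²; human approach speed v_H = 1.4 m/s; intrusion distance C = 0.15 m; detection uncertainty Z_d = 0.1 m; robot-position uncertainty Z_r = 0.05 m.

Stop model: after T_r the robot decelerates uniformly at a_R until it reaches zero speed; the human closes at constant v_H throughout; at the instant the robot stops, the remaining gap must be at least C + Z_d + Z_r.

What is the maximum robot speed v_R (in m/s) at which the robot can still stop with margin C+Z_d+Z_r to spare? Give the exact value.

quadratic (1/2)·v² + (3/2)·v + (-133/32) = 0
  disc = (3/2)² − 4·(1/2)·(-133/32) = 169/16 ; √disc = 13/4
  v_R = (−(3/2) + 13/4) / (2·(1/2)) = 7/4 m/s
check:
T_s = v_R/a_R = (7/4)/1 = 1.7500 s
reaction-phase robot travel = 1.7500·0.1000 = 0.1750 m
robot under decel: 1.7500²/(2·1.0000) = 1.5312 m
human closes 1.4000·1.8500 = 2.5900 m
margins: 0.1500+0.1000+0.0500 = 0.3000 m
sum ≈ 0.1750+1.5312+2.5900+0.3000 ≈ 4.5963 m = S ✓

v_R_max = 7/4 m/s = 1.7500 m/s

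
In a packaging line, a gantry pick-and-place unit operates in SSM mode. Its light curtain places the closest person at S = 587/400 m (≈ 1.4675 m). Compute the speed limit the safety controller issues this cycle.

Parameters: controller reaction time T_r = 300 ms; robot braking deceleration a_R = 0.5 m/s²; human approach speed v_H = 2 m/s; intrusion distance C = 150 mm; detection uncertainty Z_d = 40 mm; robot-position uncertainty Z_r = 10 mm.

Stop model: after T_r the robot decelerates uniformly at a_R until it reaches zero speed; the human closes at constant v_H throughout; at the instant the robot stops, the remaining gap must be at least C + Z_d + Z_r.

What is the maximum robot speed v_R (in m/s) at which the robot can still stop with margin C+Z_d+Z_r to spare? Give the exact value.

quadratic (1)·v² + (43/10)·v + (-267/400) = 0
  disc = (43/10)² − 4·(1)·(-267/400) = 529/25 ; √disc = 23/5
  v_R = (−(43/10) + 23/5) / (2·(1)) = 3/20 m/s
check:
stop time T_s = (3/20)/(1/2) = 0.3000 s
robot covers v_R·T_r = 0.1500·0.3000 = 0.0450 m before braking
robot covers 0.1500·0.3000 − ½·0.5000·0.3000² = 0.0225 m while stopping
human closes 2.0000·0.6000 = 1.2000 m
C+Z_d+Z_r = 0.1500+0.0400+0.0100 = 0.2000 m
sum ≈ 0.0450+0.0225+1.2000+0.2000 ≈ 1.4675 m = S ✓

v_R_max = 3/20 m/s = 0.1500 m/s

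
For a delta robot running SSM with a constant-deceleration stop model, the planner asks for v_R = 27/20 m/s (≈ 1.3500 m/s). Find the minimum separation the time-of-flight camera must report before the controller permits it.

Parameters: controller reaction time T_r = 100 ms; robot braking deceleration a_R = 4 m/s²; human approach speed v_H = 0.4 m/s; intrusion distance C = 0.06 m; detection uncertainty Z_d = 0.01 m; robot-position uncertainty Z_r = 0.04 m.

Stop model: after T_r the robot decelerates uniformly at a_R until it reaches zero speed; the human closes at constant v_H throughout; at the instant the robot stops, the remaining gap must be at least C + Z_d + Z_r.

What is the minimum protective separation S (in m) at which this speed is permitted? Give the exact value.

S_min = 2073/3200 m = 0.6478 m

T_s = v_R/a_R = (27/20)/4 = 0.3375 s
robot covers v_R·T_r = 1.3500·0.1000 = 0.1350 m before braking
robot covers 1.3500·0.3375 − ½·4.0000·0.3375² = 0.2278 m while stopping
person approaches 0.4000·(0.1000+0.3375) = 0.1750 m
C+Z_d+Z_r = 0.0600+0.0100+0.0400 = 0.1100 m
S_min ≈ 0.1350+0.2278+0.1750+0.1100  ⇒  S_min = 2073/3200 m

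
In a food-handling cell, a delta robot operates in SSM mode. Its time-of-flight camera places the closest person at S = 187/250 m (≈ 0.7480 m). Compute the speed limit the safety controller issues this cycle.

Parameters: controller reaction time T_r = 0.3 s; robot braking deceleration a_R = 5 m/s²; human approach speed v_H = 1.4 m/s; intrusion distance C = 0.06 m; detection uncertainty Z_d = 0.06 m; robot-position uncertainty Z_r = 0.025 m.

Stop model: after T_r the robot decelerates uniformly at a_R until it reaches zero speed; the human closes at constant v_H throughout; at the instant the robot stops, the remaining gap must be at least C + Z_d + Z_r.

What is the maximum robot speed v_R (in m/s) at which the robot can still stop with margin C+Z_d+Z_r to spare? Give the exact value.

collect terms ⇒ (1/10)·v_R² + (29/50)·v_R + (-183/1000) = 0
  disc = (29/50)² − 4·(1/10)·(-183/1000) = 256/625 ; √disc = 16/25
  v_R = (−(29/50) + 16/25) / (2·(1/10)) = 3/10 m/s
check:
braking lasts T_s = (3/10)/5 = 0.0600 s
robot in T_r: 0.3000·0.3000 = 0.0900 m
robot under decel: 0.3000²/(2·5.0000) = 0.0090 m
human closes 1.4000·0.3600 = 0.5040 m
C+Z_d+Z_r = 0.0600+0.0600+0.0250 = 0.1450 m
sum ≈ 0.0900+0.0090+0.5040+0.1450 ≈ 0.7480 m = S ✓

v_R_max = 3/10 m/s = 0.3000 m/s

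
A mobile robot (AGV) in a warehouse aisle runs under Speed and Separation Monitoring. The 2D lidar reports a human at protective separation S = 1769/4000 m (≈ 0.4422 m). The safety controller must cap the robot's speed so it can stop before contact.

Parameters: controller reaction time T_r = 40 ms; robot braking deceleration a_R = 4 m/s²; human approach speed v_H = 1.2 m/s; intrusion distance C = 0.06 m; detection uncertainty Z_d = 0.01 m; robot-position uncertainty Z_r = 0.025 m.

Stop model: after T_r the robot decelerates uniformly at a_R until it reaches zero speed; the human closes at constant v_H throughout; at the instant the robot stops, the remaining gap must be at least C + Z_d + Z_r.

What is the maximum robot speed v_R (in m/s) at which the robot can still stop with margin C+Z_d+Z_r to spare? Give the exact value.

at the boundary: (1/8)·v² + (17/50)·v + (-1197/4000) = 0
  disc = (17/50)² − 4·(1/8)·(-1197/4000) = 10609/40000 ; √disc = 103/200
  v_R = (−(17/50) + 103/200) / (2·(1/8)) = 7/10 m/s
check:
stop time T_s = (7/10)/4 = 0.1750 s
robot covers v_R·T_r = 0.7000·0.0400 = 0.0280 m before braking
robot under decel: 0.7000²/(2·4.0000) = 0.0612 m
human closes 1.2000·0.2150 = 0.2580 m
margins: 0.0600+0.0100+0.0250 = 0.0950 m
sum ≈ 0.0280+0.0612+0.2580+0.0950 ≈ 0.4422 m = S ✓

v_R_max = 7/10 m/s = 0.7000 m/s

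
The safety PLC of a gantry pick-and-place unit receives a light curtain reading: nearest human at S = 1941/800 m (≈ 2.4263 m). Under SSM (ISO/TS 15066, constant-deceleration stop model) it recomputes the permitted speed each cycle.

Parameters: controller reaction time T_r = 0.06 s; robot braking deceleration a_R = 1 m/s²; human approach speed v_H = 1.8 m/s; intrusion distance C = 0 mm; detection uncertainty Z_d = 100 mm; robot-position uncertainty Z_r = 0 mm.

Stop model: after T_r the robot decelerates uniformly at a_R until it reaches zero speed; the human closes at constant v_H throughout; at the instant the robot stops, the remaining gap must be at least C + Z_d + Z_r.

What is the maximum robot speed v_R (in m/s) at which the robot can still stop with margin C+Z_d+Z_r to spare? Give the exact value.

at the boundary: (1/2)·v² + (93/50)·v + (-8873/4000) = 0
  disc = (93/50)² − 4·(1/2)·(-8873/4000) = 78961/10000 ; √disc = 281/100
  v_R = (−(93/50) + 281/100) / (2·(1/2)) = 19/20 m/s
check:
braking lasts T_s = (19/20)/1 = 0.9500 s
reaction-phase robot travel = 0.9500·0.0600 = 0.0570 m
robot under decel: 0.9500²/(2·1.0000) = 0.4512 m
person approaches 1.8000·(0.0600+0.9500) = 1.8180 m
C+Z_d+Z_r = 0.0000+0.1000+0.0000 = 0.1000 m
sum ≈ 0.0570+0.4512+1.8180+0.1000 ≈ 2.4263 m = S ✓

v_R_max = 19/20 m/s = 0.9500 m/s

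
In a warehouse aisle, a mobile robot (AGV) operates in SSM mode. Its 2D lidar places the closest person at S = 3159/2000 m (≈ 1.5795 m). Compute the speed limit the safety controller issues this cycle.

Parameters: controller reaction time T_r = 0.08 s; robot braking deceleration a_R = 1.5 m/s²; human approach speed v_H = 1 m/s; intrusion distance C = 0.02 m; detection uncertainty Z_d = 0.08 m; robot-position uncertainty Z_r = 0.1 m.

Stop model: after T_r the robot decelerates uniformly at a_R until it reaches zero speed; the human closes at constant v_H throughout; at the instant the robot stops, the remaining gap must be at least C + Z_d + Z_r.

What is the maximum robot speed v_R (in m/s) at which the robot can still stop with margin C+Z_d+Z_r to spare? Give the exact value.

quadratic (1/3)·v² + (56/75)·v + (-2599/2000) = 0
  disc = (56/75)² − 4·(1/3)·(-2599/2000) = 51529/22500 ; √disc = 227/150
  v_R = (−(56/75) + 227/150) / (2·(1/3)) = 23/20 m/s
check:
stop time T_s = (23/20)/(3/2) = 0.7667 s
robot covers v_R·T_r = 1.1500·0.0800 = 0.0920 m before braking
robot covers 1.1500·0.7667 − ½·1.5000·0.7667² = 0.4408 m while stopping
human over T_r+T_s: 1.0000·(0.0800+0.7667) = 0.8467 m
margins: 0.0200+0.0800+0.1000 = 0.2000 m
sum ≈ 0.0920+0.4408+0.8467+0.2000 ≈ 1.5795 m = S ✓

v_R_max = 23/20 m/s = 1.1500 m/s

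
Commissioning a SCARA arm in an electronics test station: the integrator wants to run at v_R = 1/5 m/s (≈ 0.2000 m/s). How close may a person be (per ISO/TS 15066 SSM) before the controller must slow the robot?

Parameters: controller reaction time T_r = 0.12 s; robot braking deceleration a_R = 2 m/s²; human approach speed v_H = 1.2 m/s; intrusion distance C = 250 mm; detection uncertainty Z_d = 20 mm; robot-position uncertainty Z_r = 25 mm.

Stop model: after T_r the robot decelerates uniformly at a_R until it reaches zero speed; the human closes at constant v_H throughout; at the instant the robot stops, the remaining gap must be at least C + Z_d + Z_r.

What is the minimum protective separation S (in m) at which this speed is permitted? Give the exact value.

stop time T_s = (1/5)/2 = 0.1000 s
robot in T_r: 0.2000·0.1200 = 0.0240 m
robot under decel: 0.2000²/(2·2.0000) = 0.0100 m
human over T_r+T_s: 1.2000·(0.1200+0.1000) = 0.2640 m
C+Z_d+Z_r = 0.2500+0.0200+0.0250 = 0.2950 m
S_min ≈ 0.0240+0.0100+0.2640+0.2950  ⇒  S_min = 593/1000 m

S_min = 593/1000 m = 0.5930 m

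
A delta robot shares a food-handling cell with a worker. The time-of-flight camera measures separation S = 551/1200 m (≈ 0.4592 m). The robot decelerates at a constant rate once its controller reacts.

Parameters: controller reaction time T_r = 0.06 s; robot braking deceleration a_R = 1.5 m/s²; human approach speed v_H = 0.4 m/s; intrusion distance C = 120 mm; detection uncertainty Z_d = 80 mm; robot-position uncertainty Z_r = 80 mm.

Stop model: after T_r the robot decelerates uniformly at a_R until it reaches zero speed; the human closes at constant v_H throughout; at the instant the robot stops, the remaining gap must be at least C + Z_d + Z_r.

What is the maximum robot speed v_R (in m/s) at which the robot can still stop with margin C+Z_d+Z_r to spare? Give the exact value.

v_R_max = 7/20 m/s = 0.3500 m/s

quadratic (1/3)·v² + (49/150)·v + (-931/6000) = 0
  disc = (49/150)² − 4·(1/3)·(-931/6000) = 196/625 ; √disc = 14/25
  v_R = (−(49/150) + 14/25) / (2·(1/3)) = 7/20 m/s
check:
T_s = v_R/a_R = (7/20)/(3/2) = 0.2333 s
robot in T_r: 0.3500·0.0600 = 0.0210 m
braking distance = 0.3500²/(2·1.5000) = 0.0408 m
person approaches 0.4000·(0.0600+0.2333) = 0.1173 m
margins: 0.1200+0.0800+0.0800 = 0.2800 m
sum ≈ 0.0210+0.0408+0.1173+0.2800 ≈ 0.4592 m = S ✓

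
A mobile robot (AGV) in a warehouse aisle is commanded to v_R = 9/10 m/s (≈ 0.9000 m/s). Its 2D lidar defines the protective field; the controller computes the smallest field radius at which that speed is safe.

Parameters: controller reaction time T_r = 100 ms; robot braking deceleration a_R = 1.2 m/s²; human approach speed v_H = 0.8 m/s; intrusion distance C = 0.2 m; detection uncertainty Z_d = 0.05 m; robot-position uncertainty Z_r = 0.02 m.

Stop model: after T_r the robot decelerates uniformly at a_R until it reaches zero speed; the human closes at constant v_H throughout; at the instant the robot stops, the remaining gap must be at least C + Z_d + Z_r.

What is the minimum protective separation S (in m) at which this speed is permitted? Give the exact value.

braking lasts T_s = (9/10)/(6/5) = 0.7500 s
reaction-phase robot travel = 0.9000·0.1000 = 0.0900 m
robot covers 0.9000·0.7500 − ½·1.2000·0.7500² = 0.3375 m while stopping
person approaches 0.8000·(0.1000+0.7500) = 0.6800 m
residual clearance needed = 0.2000+0.0500+0.0200 = 0.2700 m
S_min ≈ 0.0900+0.3375+0.6800+0.2700  ⇒  S_min = 551/400 m

S_min = 551/400 m = 1.3775 m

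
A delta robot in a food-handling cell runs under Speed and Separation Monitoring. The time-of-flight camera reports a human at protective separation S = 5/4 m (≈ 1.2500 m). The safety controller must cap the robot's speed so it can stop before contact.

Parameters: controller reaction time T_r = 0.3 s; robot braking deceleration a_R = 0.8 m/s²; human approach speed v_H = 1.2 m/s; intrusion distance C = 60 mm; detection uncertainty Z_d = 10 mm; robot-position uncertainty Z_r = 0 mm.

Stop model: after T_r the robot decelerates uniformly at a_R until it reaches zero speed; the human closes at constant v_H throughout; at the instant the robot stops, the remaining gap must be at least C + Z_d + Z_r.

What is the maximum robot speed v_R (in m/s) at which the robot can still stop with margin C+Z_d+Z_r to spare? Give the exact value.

v_R_max = 2/5 m/s = 0.4000 m/s

collect terms ⇒ (5/8)·v_R² + (9/5)·v_R + (-41/50) = 0
  disc = (9/5)² − 4·(5/8)·(-41/50) = 529/100 ; √disc = 23/10
  v_R = (−(9/5) + 23/10) / (2·(5/8)) = 2/5 m/s
check:
stop time T_s = (2/5)/(4/5) = 0.5000 s
robot covers v_R·T_r = 0.4000·0.3000 = 0.1200 m before braking
robot covers 0.4000·0.5000 − ½·0.8000·0.5000² = 0.1000 m while stopping
human over T_r+T_s: 1.2000·(0.3000+0.5000) = 0.9600 m
margins: 0.0600+0.0100+0.0000 = 0.0700 m
sum ≈ 0.1200+0.1000+0.9600+0.0700 ≈ 1.2500 m = S ✓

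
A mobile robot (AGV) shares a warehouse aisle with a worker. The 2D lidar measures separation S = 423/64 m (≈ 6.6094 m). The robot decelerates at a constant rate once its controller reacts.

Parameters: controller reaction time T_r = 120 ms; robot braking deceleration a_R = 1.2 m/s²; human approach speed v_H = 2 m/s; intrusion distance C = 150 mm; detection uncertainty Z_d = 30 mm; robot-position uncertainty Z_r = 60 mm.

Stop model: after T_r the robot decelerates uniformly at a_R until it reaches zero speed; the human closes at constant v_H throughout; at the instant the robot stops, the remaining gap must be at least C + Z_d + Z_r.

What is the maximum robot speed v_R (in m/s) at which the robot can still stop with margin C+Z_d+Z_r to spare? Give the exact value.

v_R_max = 9/4 m/s = 2.2500 m/s

at the boundary: (5/12)·v² + (134/75)·v + (-9807/1600) = 0
  disc = (134/75)² − 4·(5/12)·(-9807/1600) = 4826809/360000 ; √disc = 2197/600
  v_R = (−(134/75) + 2197/600) / (2·(5/12)) = 9/4 m/s
check:
T_s = v_R/a_R = (9/4)/(6/5) = 1.8750 s
robot covers v_R·T_r = 2.2500·0.1200 = 0.2700 m before braking
braking distance = 2.2500²/(2·1.2000) = 2.1094 m
human over T_r+T_s: 2.0000·(0.1200+1.8750) = 3.9900 m
residual clearance needed = 0.1500+0.0300+0.0600 = 0.2400 m
sum ≈ 0.2700+2.1094+3.9900+0.2400 ≈ 6.6094 m = S ✓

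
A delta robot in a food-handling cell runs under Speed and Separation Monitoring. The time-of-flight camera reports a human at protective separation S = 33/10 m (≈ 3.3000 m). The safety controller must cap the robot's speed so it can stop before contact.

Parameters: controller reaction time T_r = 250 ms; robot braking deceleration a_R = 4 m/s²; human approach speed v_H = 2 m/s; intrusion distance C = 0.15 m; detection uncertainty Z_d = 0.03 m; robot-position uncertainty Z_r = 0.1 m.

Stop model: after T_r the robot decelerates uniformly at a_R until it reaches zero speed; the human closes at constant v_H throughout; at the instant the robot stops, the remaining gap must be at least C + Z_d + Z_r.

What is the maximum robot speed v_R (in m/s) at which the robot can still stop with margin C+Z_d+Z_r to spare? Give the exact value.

quadratic (1/8)·v² + (3/4)·v + (-63/25) = 0
  disc = (3/4)² − 4·(1/8)·(-63/25) = 729/400 ; √disc = 27/20
  v_R = (−(3/4) + 27/20) / (2·(1/8)) = 12/5 m/s
check:
T_s = v_R/a_R = (12/5)/4 = 0.6000 s
reaction-phase robot travel = 2.4000·0.2500 = 0.6000 m
braking distance = 2.4000²/(2·4.0000) = 0.7200 m
human over T_r+T_s: 2.0000·(0.2500+0.6000) = 1.7000 m
C+Z_d+Z_r = 0.1500+0.0300+0.1000 = 0.2800 m
sum ≈ 0.6000+0.7200+1.7000+0.2800 ≈ 3.3000 m = S ✓

v_R_max = 12/5 m/s = 2.4000 m/s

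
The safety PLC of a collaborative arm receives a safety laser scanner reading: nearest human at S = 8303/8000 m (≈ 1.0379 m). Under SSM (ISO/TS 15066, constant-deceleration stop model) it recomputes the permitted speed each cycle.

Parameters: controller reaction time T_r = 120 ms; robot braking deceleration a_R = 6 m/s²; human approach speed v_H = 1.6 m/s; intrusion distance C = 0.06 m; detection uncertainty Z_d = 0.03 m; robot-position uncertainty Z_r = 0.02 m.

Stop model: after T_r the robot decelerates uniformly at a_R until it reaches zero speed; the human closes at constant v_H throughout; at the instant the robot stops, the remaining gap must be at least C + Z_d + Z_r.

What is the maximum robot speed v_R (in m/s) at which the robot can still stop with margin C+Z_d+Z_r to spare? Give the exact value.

v_R_max = 29/20 m/s = 1.4500 m/s

collect terms ⇒ (1/12)·v_R² + (29/75)·v_R + (-5887/8000) = 0
  disc = (29/75)² − 4·(1/12)·(-5887/8000) = 142129/360000 ; √disc = 377/600
  v_R = (−(29/75) + 377/600) / (2·(1/12)) = 29/20 m/s
check:
stop time T_s = (29/20)/6 = 0.2417 s
reaction-phase robot travel = 1.4500·0.1200 = 0.1740 m
robot covers 1.4500·0.2417 − ½·6.0000·0.2417² = 0.1752 m while stopping
person approaches 1.6000·(0.1200+0.2417) = 0.5787 m
C+Z_d+Z_r = 0.0600+0.0300+0.0200 = 0.1100 m
sum ≈ 0.1740+0.1752+0.5787+0.1100 ≈ 1.0379 m = S ✓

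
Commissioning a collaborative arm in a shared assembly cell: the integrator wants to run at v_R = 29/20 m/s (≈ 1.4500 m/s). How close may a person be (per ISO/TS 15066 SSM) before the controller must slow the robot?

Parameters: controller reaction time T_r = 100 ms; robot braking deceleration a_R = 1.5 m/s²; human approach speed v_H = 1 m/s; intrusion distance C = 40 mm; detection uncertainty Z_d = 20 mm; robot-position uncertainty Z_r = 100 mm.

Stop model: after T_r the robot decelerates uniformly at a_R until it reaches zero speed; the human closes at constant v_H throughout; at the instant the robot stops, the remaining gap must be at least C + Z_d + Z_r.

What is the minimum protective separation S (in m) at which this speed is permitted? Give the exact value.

braking lasts T_s = (29/20)/(3/2) = 0.9667 s
reaction-phase robot travel = 1.4500·0.1000 = 0.1450 m
robot covers 1.4500·0.9667 − ½·1.5000·0.9667² = 0.7008 m while stopping
human closes 1.0000·1.0667 = 1.0667 m
C+Z_d+Z_r = 0.0400+0.0200+0.1000 = 0.1600 m
S_min ≈ 0.1450+0.7008+1.0667+0.1600  ⇒  S_min = 829/400 m

S_min = 829/400 m = 2.0725 m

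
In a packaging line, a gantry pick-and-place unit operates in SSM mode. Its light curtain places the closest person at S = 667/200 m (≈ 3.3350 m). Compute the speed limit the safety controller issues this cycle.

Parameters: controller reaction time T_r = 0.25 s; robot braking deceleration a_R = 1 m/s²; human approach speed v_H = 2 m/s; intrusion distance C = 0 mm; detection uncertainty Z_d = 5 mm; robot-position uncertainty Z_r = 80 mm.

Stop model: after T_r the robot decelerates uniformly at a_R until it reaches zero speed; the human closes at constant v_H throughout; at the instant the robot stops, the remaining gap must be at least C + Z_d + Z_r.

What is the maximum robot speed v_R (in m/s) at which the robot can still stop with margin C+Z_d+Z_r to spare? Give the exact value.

at the boundary: (1/2)·v² + (9/4)·v + (-11/4) = 0
  disc = (9/4)² − 4·(1/2)·(-11/4) = 169/16 ; √disc = 13/4
  v_R = (−(9/4) + 13/4) / (2·(1/2)) = 1 m/s
check:
stop time T_s = 1/1 = 1.0000 s
reaction-phase robot travel = 1.0000·0.2500 = 0.2500 m
robot covers 1.0000·1.0000 − ½·1.0000·1.0000² = 0.5000 m while stopping
human over T_r+T_s: 2.0000·(0.2500+1.0000) = 2.5000 m
margins: 0.0000+0.0050+0.0800 = 0.0850 m
sum ≈ 0.2500+0.5000+2.5000+0.0850 ≈ 3.3350 m = S ✓

v_R_max = 1 m/s = 1.0000 m/s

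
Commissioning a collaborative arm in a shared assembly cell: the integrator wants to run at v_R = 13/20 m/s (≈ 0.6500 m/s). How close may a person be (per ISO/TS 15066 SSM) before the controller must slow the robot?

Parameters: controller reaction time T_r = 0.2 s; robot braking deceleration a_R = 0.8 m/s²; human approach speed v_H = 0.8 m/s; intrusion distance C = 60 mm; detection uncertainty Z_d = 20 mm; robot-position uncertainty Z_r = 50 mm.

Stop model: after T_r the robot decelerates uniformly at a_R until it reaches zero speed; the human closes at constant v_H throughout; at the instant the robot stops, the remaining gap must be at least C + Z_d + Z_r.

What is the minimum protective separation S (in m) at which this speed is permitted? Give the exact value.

S_min = 4269/3200 m = 1.3341 m

braking lasts T_s = (13/20)/(4/5) = 0.8125 s
robot in T_r: 0.6500·0.2000 = 0.1300 m
robot covers 0.6500·0.8125 − ½·0.8000·0.8125² = 0.2641 m while stopping
human closes 0.8000·1.0125 = 0.8100 m
margins: 0.0600+0.0200+0.0500 = 0.1300 m
S_min ≈ 0.1300+0.2641+0.8100+0.1300  ⇒  S_min = 4269/3200 m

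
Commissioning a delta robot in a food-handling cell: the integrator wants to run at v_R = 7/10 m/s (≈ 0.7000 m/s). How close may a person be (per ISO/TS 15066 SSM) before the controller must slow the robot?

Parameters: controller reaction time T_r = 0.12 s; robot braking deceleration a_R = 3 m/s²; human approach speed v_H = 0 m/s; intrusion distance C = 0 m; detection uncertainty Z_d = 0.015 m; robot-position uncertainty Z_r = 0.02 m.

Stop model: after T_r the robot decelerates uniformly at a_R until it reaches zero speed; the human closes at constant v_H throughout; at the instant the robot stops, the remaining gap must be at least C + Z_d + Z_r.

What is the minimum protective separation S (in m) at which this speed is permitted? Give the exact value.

S_min = 301/1500 m = 0.2007 m

stop time T_s = (7/10)/3 = 0.2333 s
reaction-phase robot travel = 0.7000·0.1200 = 0.0840 m
braking distance = 0.7000²/(2·3.0000) = 0.0817 m
person approaches 0.0000·(0.1200+0.2333) = 0.0000 m
C+Z_d+Z_r = 0.0000+0.0150+0.0200 = 0.0350 m
S_min ≈ 0.0840+0.0817+0.0000+0.0350  ⇒  S_min = 301/1500 m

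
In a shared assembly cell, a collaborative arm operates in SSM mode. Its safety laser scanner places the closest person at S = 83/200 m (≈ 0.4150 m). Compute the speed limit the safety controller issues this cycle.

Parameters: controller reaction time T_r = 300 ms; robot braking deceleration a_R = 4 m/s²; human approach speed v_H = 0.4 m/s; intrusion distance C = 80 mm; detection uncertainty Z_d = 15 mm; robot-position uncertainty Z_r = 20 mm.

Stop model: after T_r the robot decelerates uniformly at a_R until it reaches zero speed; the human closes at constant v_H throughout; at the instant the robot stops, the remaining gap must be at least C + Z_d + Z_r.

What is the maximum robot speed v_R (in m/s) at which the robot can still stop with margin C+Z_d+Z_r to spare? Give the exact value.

v_R_max = 2/5 m/s = 0.4000 m/s

at the boundary: (1/8)·v² + (2/5)·v + (-9/50) = 0
  disc = (2/5)² − 4·(1/8)·(-9/50) = 1/4 ; √disc = 1/2
  v_R = (−(2/5) + 1/2) / (2·(1/8)) = 2/5 m/s
check:
stop time T_s = (2/5)/4 = 0.1000 s
robot in T_r: 0.4000·0.3000 = 0.1200 m
robot covers 0.4000·0.1000 − ½·4.0000·0.1000² = 0.0200 m while stopping
human over T_r+T_s: 0.4000·(0.3000+0.1000) = 0.1600 m
C+Z_d+Z_r = 0.0800+0.0150+0.0200 = 0.1150 m
sum ≈ 0.1200+0.0200+0.1600+0.1150 ≈ 0.4150 m = S ✓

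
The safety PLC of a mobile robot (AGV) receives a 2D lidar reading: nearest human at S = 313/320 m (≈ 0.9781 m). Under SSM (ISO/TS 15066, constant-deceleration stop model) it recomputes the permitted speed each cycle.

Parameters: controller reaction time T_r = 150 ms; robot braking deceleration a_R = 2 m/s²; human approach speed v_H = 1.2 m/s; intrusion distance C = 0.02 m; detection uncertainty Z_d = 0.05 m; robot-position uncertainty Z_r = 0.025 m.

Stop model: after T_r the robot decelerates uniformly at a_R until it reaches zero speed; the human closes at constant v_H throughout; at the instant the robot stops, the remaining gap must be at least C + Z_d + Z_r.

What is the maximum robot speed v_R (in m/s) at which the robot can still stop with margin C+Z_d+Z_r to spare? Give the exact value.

quadratic (1/4)·v² + (3/4)·v + (-45/64) = 0
  disc = (3/4)² − 4·(1/4)·(-45/64) = 81/64 ; √disc = 9/8
  v_R = (−(3/4) + 9/8) / (2·(1/4)) = 3/4 m/s
check:
braking lasts T_s = (3/4)/2 = 0.3750 s
robot in T_r: 0.7500·0.1500 = 0.1125 m
braking distance = 0.7500²/(2·2.0000) = 0.1406 m
human closes 1.2000·0.5250 = 0.6300 m
margins: 0.0200+0.0500+0.0250 = 0.0950 m
sum ≈ 0.1125+0.1406+0.6300+0.0950 ≈ 0.9781 m = S ✓

v_R_max = 3/4 m/s = 0.7500 m/s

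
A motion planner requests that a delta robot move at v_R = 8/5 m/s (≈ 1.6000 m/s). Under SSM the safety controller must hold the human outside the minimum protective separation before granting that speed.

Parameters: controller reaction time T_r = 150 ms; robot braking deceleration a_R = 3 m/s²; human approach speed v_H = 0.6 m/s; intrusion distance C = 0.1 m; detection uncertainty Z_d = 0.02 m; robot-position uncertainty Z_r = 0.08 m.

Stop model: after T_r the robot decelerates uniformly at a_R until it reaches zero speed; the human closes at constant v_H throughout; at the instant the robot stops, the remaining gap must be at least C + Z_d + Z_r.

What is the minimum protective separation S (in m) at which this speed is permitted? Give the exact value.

braking lasts T_s = (8/5)/3 = 0.5333 s
reaction-phase robot travel = 1.6000·0.1500 = 0.2400 m
robot under decel: 1.6000²/(2·3.0000) = 0.4267 m
human over T_r+T_s: 0.6000·(0.1500+0.5333) = 0.4100 m
residual clearance needed = 0.1000+0.0200+0.0800 = 0.2000 m
S_min ≈ 0.2400+0.4267+0.4100+0.2000  ⇒  S_min = 383/300 m

S_min = 383/300 m = 1.2767 m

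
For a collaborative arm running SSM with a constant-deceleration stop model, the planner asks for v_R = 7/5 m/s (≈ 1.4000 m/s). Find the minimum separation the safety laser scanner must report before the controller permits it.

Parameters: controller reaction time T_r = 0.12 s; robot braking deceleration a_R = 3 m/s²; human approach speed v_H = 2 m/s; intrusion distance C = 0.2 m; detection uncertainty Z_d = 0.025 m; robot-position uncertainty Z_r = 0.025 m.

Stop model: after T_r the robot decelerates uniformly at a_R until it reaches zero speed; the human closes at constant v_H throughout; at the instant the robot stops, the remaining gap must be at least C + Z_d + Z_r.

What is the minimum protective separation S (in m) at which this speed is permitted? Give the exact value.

stop time T_s = (7/5)/3 = 0.4667 s
robot covers v_R·T_r = 1.4000·0.1200 = 0.1680 m before braking
robot under decel: 1.4000²/(2·3.0000) = 0.3267 m
human closes 2.0000·0.5867 = 1.1733 m
C+Z_d+Z_r = 0.2000+0.0250+0.0250 = 0.2500 m
S_min ≈ 0.1680+0.3267+1.1733+0.2500  ⇒  S_min = 959/500 m

S_min = 959/500 m = 1.9180 m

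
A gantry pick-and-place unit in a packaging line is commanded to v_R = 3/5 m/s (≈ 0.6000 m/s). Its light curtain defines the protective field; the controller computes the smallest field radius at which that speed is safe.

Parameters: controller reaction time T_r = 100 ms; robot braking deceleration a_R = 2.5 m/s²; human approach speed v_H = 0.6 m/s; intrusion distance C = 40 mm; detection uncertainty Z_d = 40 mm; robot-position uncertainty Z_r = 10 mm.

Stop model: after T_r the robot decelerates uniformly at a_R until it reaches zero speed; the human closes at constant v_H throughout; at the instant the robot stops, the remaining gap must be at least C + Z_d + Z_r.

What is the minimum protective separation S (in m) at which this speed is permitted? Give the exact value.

T_s = v_R/a_R = (3/5)/(5/2) = 0.2400 s
robot covers v_R·T_r = 0.6000·0.1000 = 0.0600 m before braking
robot covers 0.6000·0.2400 − ½·2.5000·0.2400² = 0.0720 m while stopping
person approaches 0.6000·(0.1000+0.2400) = 0.2040 m
margins: 0.0400+0.0400+0.0100 = 0.0900 m
S_min ≈ 0.0600+0.0720+0.2040+0.0900  ⇒  S_min = 213/500 m

S_min = 213/500 m = 0.4260 m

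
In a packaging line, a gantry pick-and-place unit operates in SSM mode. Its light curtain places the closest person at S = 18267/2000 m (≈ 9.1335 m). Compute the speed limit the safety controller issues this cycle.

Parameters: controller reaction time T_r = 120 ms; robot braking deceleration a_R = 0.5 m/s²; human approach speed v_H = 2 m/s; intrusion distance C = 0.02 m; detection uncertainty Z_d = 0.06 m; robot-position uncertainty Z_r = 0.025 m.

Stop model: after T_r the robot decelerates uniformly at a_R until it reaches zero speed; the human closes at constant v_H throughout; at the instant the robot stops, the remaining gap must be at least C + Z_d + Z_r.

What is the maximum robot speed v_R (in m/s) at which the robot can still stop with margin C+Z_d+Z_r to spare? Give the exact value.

quadratic (1)·v² + (103/25)·v + (-17577/2000) = 0
  disc = (103/25)² − 4·(1)·(-17577/2000) = 130321/2500 ; √disc = 361/50
  v_R = (−(103/25) + 361/50) / (2·(1)) = 31/20 m/s
check:
T_s = v_R/a_R = (31/20)/(1/2) = 3.1000 s
robot covers v_R·T_r = 1.5500·0.1200 = 0.1860 m before braking
robot covers 1.5500·3.1000 − ½·0.5000·3.1000² = 2.4025 m while stopping
human over T_r+T_s: 2.0000·(0.1200+3.1000) = 6.4400 m
residual clearance needed = 0.0200+0.0600+0.0250 = 0.1050 m
sum ≈ 0.1860+2.4025+6.4400+0.1050 ≈ 9.1335 m = S ✓

v_R_max = 31/20 m/s = 1.5500 m/s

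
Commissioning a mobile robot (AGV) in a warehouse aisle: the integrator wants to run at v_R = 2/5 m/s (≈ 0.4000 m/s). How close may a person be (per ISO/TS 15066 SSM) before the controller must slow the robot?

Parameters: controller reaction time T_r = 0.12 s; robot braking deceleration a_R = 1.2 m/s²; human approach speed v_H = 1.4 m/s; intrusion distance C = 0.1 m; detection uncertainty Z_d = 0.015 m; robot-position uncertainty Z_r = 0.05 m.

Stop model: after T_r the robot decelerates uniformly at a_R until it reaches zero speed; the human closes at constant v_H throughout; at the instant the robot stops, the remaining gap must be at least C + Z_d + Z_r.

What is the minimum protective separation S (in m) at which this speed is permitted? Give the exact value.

S_min = 2743/3000 m = 0.9143 m

stop time T_s = (2/5)/(6/5) = 0.3333 s
robot covers v_R·T_r = 0.4000·0.1200 = 0.0480 m before braking
braking distance = 0.4000²/(2·1.2000) = 0.0667 m
human over T_r+T_s: 1.4000·(0.1200+0.3333) = 0.6347 m
residual clearance needed = 0.1000+0.0150+0.0500 = 0.1650 m
S_min ≈ 0.0480+0.0667+0.6347+0.1650  ⇒  S_min = 2743/3000 m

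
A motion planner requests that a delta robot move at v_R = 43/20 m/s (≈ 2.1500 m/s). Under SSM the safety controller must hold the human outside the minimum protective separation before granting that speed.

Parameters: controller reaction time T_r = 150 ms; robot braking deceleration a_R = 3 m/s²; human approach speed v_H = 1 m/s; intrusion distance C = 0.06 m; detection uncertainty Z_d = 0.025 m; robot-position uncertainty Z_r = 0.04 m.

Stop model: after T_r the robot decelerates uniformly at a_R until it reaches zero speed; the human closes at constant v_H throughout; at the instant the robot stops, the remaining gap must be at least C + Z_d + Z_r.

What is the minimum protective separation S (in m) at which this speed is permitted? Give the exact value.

T_s = v_R/a_R = (43/20)/3 = 0.7167 s
robot in T_r: 2.1500·0.1500 = 0.3225 m
braking distance = 2.1500²/(2·3.0000) = 0.7704 m
human closes 1.0000·0.8667 = 0.8667 m
margins: 0.0600+0.0250+0.0400 = 0.1250 m
S_min ≈ 0.3225+0.7704+0.8667+0.1250  ⇒  S_min = 5003/2400 m

S_min = 5003/2400 m = 2.0846 m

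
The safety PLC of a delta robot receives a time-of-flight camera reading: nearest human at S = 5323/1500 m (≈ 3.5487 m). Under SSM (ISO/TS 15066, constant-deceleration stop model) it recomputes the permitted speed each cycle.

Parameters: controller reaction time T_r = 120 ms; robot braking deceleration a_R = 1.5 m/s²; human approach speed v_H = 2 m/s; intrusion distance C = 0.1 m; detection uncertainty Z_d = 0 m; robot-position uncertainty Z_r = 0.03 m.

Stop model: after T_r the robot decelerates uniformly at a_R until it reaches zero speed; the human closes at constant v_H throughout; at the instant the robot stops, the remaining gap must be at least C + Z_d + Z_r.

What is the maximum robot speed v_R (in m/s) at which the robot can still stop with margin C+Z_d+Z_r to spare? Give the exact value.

v_R_max = 8/5 m/s = 1.6000 m/s

collect terms ⇒ (1/3)·v_R² + (109/75)·v_R + (-1192/375) = 0
  disc = (109/75)² − 4·(1/3)·(-1192/375) = 3969/625 ; √disc = 63/25
  v_R = (−(109/75) + 63/25) / (2·(1/3)) = 8/5 m/s
check:
T_s = v_R/a_R = (8/5)/(3/2) = 1.0667 s
reaction-phase robot travel = 1.6000·0.1200 = 0.1920 m
robot under decel: 1.6000²/(2·1.5000) = 0.8533 m
human over T_r+T_s: 2.0000·(0.1200+1.0667) = 2.3733 m
residual clearance needed = 0.1000+0.0000+0.0300 = 0.1300 m
sum ≈ 0.1920+0.8533+2.3733+0.1300 ≈ 3.5487 m = S ✓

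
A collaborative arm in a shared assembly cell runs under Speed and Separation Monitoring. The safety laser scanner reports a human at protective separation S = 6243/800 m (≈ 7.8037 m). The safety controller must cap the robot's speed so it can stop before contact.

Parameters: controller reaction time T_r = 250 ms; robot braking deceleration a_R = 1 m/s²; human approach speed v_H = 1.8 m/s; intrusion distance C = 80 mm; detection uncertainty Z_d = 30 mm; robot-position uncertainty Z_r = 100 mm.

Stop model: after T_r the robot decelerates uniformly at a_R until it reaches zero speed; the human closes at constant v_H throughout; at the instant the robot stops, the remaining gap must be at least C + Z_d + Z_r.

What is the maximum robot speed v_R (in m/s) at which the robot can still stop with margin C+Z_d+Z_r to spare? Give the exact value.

at the boundary: (1/2)·v² + (41/20)·v + (-1143/160) = 0
  disc = (41/20)² − 4·(1/2)·(-1143/160) = 1849/100 ; √disc = 43/10
  v_R = (−(41/20) + 43/10) / (2·(1/2)) = 9/4 m/s
check:
stop time T_s = (9/4)/1 = 2.2500 s
robot in T_r: 2.2500·0.2500 = 0.5625 m
robot under decel: 2.2500²/(2·1.0000) = 2.5312 m
human over T_r+T_s: 1.8000·(0.2500+2.2500) = 4.5000 m
C+Z_d+Z_r = 0.0800+0.0300+0.1000 = 0.2100 m
sum ≈ 0.5625+2.5312+4.5000+0.2100 ≈ 7.8037 m = S ✓

v_R_max = 9/4 m/s = 2.2500 m/s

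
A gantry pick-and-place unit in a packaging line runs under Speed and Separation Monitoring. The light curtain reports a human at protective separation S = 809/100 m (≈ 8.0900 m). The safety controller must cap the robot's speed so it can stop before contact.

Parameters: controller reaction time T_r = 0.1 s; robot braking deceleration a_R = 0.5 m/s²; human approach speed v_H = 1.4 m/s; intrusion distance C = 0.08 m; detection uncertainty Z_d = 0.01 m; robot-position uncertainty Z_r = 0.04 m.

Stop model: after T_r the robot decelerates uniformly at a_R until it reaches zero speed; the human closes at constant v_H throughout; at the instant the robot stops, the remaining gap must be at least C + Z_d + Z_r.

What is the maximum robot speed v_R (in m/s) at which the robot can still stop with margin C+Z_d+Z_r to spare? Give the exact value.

collect terms ⇒ (1)·v_R² + (29/10)·v_R + (-391/50) = 0
  disc = (29/10)² − 4·(1)·(-391/50) = 3969/100 ; √disc = 63/10
  v_R = (−(29/10) + 63/10) / (2·(1)) = 17/10 m/s
check:
T_s = v_R/a_R = (17/10)/(1/2) = 3.4000 s
reaction-phase robot travel = 1.7000·0.1000 = 0.1700 m
braking distance = 1.7000²/(2·0.5000) = 2.8900 m
person approaches 1.4000·(0.1000+3.4000) = 4.9000 m
margins: 0.0800+0.0100+0.0400 = 0.1300 m
sum ≈ 0.1700+2.8900+4.9000+0.1300 ≈ 8.0900 m = S ✓

v_R_max = 17/10 m/s = 1.7000 m/s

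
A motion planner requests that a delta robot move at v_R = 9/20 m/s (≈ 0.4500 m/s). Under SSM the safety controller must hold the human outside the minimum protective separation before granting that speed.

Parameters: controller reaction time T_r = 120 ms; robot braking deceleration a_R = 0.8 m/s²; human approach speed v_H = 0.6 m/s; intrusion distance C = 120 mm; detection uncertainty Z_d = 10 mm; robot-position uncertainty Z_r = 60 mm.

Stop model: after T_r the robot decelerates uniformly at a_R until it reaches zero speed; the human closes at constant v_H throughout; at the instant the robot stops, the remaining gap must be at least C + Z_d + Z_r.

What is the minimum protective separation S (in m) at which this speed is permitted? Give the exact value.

braking lasts T_s = (9/20)/(4/5) = 0.5625 s
robot in T_r: 0.4500·0.1200 = 0.0540 m
robot covers 0.4500·0.5625 − ½·0.8000·0.5625² = 0.1266 m while stopping
human over T_r+T_s: 0.6000·(0.1200+0.5625) = 0.4095 m
C+Z_d+Z_r = 0.1200+0.0100+0.0600 = 0.1900 m
S_min ≈ 0.0540+0.1266+0.4095+0.1900  ⇒  S_min = 12481/16000 m

S_min = 12481/16000 m = 0.7801 m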